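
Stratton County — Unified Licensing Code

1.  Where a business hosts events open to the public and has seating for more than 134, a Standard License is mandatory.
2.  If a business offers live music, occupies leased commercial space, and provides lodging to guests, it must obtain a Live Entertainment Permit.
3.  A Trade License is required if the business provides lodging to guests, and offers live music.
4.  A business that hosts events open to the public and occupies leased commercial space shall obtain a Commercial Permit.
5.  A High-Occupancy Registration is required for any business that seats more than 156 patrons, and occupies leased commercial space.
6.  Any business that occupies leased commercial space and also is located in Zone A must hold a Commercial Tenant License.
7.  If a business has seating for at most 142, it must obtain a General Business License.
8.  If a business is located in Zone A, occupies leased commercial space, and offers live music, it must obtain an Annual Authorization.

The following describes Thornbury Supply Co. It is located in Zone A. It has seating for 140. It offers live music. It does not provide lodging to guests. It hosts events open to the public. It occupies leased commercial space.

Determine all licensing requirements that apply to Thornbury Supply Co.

Annual Authorization, Commercial Permit, Commercial Tenant License, General Business License, Standard License

1. hosts events open to the public; seating 140 > 134 → Standard License required.
2. offers live music; occupies leased commercial space; does not provide lodging to guests → Live Entertainment Permit not required.
3. does not provide lodging to guests; offers live music → Trade License not required.
4. hosts events open to the public; occupies leased commercial space → Commercial Permit required.
5. seating 140 ≤ 156; occupies leased commercial space → High-Occupancy Registration not required.
6. occupies leased commercial space; is located in Zone A → Commercial Tenant License required.
7. seating 140 ≤ 142 → General Business License required.
8. is located in Zone A; occupies leased commercial space; offers live music → Annual Authorization required.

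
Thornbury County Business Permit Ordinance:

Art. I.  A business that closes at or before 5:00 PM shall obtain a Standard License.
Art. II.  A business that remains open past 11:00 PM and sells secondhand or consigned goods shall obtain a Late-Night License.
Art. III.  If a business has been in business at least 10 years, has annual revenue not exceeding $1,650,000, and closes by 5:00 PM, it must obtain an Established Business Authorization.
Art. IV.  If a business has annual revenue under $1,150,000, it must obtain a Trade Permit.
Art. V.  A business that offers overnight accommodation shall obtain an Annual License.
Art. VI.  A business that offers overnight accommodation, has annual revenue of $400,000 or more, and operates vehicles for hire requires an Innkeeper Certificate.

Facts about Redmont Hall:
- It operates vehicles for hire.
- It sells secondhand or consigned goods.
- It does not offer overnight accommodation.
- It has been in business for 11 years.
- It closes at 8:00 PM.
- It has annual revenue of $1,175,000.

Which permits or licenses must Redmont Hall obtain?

None

Art. I. closes 8:00 PM, after 5:00 PM → Standard License not required.
Art. II. closes 8:00 PM, at/before 11:00 PM; sells secondhand or consigned goods → Late-Night License not required.
Art. III. years in business 11 ≥ 10; revenue $1,175,000 ≤ $1,650,000; closes 8:00 PM, after 5:00 PM → Established Business Authorization not required.
Art. IV. revenue $1,175,000 ≥ $1,150,000 → Trade Permit not required.
Art. V. does not offer overnight accommodation → Annual License not required.
Art. VI. does not offer overnight accommodation; revenue $1,175,000 ≥ $400,000; operates vehicles for hire → Innkeeper Certificate not required.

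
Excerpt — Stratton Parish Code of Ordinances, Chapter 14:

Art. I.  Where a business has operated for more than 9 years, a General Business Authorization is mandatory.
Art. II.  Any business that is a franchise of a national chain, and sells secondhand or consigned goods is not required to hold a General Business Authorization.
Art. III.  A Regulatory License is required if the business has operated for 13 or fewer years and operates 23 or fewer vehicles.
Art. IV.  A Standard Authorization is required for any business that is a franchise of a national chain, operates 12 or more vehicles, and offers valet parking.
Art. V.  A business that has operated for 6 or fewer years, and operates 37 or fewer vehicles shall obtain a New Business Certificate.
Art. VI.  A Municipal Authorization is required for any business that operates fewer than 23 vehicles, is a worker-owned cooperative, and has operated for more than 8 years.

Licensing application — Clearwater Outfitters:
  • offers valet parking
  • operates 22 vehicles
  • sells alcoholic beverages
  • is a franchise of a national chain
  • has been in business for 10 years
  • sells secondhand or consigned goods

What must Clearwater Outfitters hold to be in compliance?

Regulatory License, Standard Authorization

Art. I. years in business 10 > 9 → General Business Authorization required.
Art. II. is a franchise of a national chain; sells secondhand or consigned goods → exempt from General Business Authorization.
Art. III. years in business 10 ≤ 13; vehicles 22 ≤ 23 → Regulatory License required.
Art. IV. is a franchise of a national chain; vehicles 22 ≥ 12; offers valet parking → Standard Authorization required.
Art. V. years in business 10 > 6; vehicles 22 ≤ 37 → New Business Certificate not required.
Art. VI. vehicles 22 < 23; is a franchise of a national chain (not: is a worker-owned cooperative); years in business 10 > 8 → Municipal Authorization not required.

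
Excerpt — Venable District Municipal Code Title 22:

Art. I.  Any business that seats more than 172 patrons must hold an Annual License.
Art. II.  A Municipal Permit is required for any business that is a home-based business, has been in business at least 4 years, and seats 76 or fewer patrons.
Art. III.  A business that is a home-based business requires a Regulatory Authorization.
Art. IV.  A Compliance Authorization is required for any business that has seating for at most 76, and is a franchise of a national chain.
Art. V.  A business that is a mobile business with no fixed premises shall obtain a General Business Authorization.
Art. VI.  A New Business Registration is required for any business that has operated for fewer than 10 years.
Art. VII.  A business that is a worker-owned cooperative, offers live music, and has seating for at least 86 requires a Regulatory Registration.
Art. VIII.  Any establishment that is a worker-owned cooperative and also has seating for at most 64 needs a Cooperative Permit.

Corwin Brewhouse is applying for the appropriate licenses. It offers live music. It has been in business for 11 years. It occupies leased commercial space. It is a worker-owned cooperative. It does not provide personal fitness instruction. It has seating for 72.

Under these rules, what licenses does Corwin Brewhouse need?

None

Art. I. seating 72 ≤ 172 → Annual License not required.
Art. II. occupies leased commercial space (not: is a home-based business); years in business 11 ≥ 4; seating 72 ≤ 76 → Municipal Permit not required.
Art. III. occupies leased commercial space (not: is a home-based business) → Regulatory Authorization not required.
Art. IV. seating 72 ≤ 76; is a worker-owned cooperative (not: is a franchise of a national chain) → Compliance Authorization not required.
Art. V. occupies leased commercial space (not: is a mobile business with no fixed premises) → General Business Authorization not required.
Art. VI. years in business 11 ≥ 10 → New Business Registration not required.
Art. VII. is a worker-owned cooperative; offers live music; seating 72 < 86 → Regulatory Registration not required.
Art. VIII. is a worker-owned cooperative; seating 72 > 64 → Cooperative Permit not required.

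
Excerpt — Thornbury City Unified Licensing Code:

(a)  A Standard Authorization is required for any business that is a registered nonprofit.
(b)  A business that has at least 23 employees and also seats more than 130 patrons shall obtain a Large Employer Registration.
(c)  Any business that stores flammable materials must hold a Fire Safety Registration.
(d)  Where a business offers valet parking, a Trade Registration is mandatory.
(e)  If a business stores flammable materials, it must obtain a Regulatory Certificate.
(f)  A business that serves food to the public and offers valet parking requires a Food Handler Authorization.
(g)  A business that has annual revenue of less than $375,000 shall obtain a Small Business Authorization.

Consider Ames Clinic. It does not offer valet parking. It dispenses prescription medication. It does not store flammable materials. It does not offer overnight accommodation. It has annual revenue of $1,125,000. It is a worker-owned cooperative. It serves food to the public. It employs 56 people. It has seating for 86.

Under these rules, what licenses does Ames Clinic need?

None

(a) is a worker-owned cooperative (not: is a registered nonprofit) → Standard Authorization not required.
(b) employees 56 ≥ 23; seating 86 ≤ 130 → Large Employer Registration not required.
(c) does not store flammable materials → Fire Safety Registration not required.
(d) does not offer valet parking → Trade Registration not required.
(e) does not store flammable materials → Regulatory Certificate not required.
(f) serves food to the public; does not offer valet parking → Food Handler Authorization not required.
(g) revenue $1,125,000 ≥ $375,000 → Small Business Authorization not required.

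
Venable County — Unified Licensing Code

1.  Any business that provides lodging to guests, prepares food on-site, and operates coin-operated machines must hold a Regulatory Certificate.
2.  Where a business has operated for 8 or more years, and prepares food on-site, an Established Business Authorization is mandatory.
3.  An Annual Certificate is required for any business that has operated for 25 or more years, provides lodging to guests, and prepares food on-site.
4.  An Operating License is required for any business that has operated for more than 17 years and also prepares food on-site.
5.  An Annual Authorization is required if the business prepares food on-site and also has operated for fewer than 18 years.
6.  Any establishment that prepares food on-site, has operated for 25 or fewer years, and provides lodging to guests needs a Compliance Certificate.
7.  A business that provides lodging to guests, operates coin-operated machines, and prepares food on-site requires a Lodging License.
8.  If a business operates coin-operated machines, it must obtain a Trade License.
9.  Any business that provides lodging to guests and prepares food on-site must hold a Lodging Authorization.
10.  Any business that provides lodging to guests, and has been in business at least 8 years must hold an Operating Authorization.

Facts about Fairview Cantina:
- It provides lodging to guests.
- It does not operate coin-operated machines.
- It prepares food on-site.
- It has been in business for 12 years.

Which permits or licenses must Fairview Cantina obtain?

Annual Authorization, Compliance Certificate, Established Business Authorization, Lodging Authorization, Operating Authorization

1. provides lodging to guests; prepares food on-site; does not operate coin-operated machines → Regulatory Certificate not required.
2. years in business 12 ≥ 8; prepares food on-site → Established Business Authorization required.
3. years in business 12 < 25; provides lodging to guests; prepares food on-site → Annual Certificate not required.
4. years in business 12 ≤ 17; prepares food on-site → Operating License not required.
5. prepares food on-site; years in business 12 < 18 → Annual Authorization required.
6. prepares food on-site; years in business 12 ≤ 25; provides lodging to guests → Compliance Certificate required.
7. provides lodging to guests; does not operate coin-operated machines; prepares food on-site → Lodging License not required.
8. does not operate coin-operated machines → Trade License not required.
9. provides lodging to guests; prepares food on-site → Lodging Authorization required.
10. provides lodging to guests; years in business 12 ≥ 8 → Operating Authorization required.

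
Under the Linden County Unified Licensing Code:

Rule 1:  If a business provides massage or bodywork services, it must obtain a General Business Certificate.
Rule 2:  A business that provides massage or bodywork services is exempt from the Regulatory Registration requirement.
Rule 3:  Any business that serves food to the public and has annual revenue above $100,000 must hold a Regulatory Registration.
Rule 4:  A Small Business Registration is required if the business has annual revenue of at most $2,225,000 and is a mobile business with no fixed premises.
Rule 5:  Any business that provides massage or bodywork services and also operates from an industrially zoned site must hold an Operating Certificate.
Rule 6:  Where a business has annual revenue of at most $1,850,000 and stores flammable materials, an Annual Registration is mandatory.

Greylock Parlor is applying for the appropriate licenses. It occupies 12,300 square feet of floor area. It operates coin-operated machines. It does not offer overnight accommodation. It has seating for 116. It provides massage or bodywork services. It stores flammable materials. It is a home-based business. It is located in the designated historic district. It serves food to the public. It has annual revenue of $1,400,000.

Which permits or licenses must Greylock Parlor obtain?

Rule 1: provides massage or bodywork services → General Business Certificate required.
Rule 2: provides massage or bodywork services → exempt from Regulatory Registration.
Rule 3: serves food to the public; revenue $1,400,000 > $100,000 → Regulatory Registration required.
Rule 4: revenue $1,400,000 ≤ $2,225,000; is a home-based business (not: is a mobile business with no fixed premises) → Small Business Registration not required.
Rule 5: provides massage or bodywork services; is a home-based business (not: operates from an industrially zoned site) → Operating Certificate not required.
Rule 6: revenue $1,400,000 ≤ $1,850,000; stores flammable materials → Annual Registration required.

Annual Registration, General Business Certificate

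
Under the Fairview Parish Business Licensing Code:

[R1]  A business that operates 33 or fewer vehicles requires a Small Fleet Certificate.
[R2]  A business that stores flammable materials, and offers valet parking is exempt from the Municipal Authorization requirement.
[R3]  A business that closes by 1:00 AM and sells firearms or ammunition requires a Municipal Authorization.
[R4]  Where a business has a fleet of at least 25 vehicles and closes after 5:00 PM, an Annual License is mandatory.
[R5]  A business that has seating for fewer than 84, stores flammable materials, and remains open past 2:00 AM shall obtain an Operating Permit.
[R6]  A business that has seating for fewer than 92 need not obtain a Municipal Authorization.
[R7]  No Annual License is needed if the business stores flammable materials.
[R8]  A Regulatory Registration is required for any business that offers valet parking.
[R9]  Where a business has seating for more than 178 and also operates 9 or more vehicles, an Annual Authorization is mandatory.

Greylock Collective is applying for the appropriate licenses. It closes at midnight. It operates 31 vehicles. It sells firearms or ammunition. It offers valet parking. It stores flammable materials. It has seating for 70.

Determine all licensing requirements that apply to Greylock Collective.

Regulatory Registration, Small Fleet Certificate

[R1] vehicles 31 ≤ 33 → Small Fleet Certificate required.
[R2] stores flammable materials; offers valet parking → exempt from Municipal Authorization.
[R3] closes midnight, at/before 1:00 AM; sells firearms or ammunition → Municipal Authorization required.
[R4] vehicles 31 ≥ 25; closes midnight, after 5:00 PM → Annual License required.
[R5] seating 70 < 84; stores flammable materials; closes midnight, at/before 2:00 AM → Operating Permit not required.
[R6] seating 70 < 92 → exempt from Municipal Authorization.
[R7] stores flammable materials → exempt from Annual License.
[R8] offers valet parking → Regulatory Registration required.
[R9] seating 70 ≤ 178; vehicles 31 ≥ 9 → Annual Authorization not required.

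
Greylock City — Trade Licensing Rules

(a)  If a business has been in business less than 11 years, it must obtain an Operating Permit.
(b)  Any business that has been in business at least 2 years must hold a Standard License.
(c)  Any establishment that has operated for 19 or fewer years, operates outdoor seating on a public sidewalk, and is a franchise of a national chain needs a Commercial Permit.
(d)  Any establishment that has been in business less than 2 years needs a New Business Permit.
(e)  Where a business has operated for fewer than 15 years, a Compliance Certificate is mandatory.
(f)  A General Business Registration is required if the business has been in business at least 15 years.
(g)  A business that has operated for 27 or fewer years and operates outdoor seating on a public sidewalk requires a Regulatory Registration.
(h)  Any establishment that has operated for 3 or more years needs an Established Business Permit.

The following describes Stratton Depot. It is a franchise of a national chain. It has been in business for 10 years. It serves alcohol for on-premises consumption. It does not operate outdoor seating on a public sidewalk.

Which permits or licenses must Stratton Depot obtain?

Compliance Certificate, Established Business Permit, Operating Permit, Standard License

(a) years in business 10 < 11 → Operating Permit required.
(b) years in business 10 ≥ 2 → Standard License required.
(c) years in business 10 ≤ 19; does not operate outdoor seating on a public sidewalk; is a franchise of a national chain → Commercial Permit not required.
(d) years in business 10 ≥ 2 → New Business Permit not required.
(e) years in business 10 < 15 → Compliance Certificate required.
(f) years in business 10 < 15 → General Business Registration not required.
(g) years in business 10 ≤ 27; does not operate outdoor seating on a public sidewalk → Regulatory Registration not required.
(h) years in business 10 ≥ 3 → Established Business Permit required.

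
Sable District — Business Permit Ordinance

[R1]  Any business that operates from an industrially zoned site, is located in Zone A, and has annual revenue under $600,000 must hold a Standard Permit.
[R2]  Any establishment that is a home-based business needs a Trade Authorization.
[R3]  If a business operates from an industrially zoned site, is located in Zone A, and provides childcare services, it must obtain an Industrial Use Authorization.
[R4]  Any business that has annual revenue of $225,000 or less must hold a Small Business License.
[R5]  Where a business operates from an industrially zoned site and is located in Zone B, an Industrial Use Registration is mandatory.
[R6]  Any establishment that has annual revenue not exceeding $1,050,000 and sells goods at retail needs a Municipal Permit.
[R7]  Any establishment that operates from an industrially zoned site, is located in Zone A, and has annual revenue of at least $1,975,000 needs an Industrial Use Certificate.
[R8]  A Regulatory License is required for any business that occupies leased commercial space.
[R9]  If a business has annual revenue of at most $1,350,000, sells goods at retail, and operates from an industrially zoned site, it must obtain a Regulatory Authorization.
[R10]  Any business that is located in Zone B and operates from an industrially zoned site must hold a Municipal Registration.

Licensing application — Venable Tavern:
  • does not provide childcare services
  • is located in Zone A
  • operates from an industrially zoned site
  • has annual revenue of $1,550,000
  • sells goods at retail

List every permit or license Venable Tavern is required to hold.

[R1] operates from an industrially zoned site; is located in Zone A; revenue $1,550,000 ≥ $600,000 → Standard Permit not required.
[R2] operates from an industrially zoned site (not: is a home-based business) → Trade Authorization not required.
[R3] operates from an industrially zoned site; is located in Zone A; does not provide childcare services → Industrial Use Authorization not required.
[R4] revenue $1,550,000 > $225,000 → Small Business License not required.
[R5] operates from an industrially zoned site; is located in Zone A (not: is located in Zone B) → Industrial Use Registration not required.
[R6] revenue $1,550,000 > $1,050,000; sells goods at retail → Municipal Permit not required.
[R7] operates from an industrially zoned site; is located in Zone A; revenue $1,550,000 < $1,975,000 → Industrial Use Certificate not required.
[R8] operates from an industrially zoned site (not: occupies leased commercial space) → Regulatory License not required.
[R9] revenue $1,550,000 > $1,350,000; sells goods at retail; operates from an industrially zoned site → Regulatory Authorization not required.
[R10] is located in Zone A (not: is located in Zone B); operates from an industrially zoned site → Municipal Registration not required.

None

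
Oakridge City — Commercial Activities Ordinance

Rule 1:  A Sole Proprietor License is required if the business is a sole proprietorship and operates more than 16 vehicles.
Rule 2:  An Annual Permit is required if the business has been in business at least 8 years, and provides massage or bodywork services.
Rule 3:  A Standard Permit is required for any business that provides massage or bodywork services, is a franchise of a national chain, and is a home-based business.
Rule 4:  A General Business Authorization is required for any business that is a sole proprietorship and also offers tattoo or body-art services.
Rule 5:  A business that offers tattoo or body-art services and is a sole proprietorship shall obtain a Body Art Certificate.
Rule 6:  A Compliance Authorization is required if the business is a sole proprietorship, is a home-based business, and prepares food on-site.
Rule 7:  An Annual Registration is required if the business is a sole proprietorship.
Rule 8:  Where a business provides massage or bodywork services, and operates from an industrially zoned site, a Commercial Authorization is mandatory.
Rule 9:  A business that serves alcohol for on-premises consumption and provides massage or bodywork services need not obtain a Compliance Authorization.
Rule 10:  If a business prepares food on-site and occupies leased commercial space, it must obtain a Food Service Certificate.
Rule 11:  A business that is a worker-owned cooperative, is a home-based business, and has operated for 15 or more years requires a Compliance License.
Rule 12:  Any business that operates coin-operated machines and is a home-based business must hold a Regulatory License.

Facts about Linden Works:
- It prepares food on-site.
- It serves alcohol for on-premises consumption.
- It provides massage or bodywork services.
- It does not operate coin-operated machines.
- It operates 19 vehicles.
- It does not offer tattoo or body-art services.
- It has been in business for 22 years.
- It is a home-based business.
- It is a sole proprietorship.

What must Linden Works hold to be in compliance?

Annual Permit, Annual Registration, Sole Proprietor License

Rule 1: is a sole proprietorship; vehicles 19 > 16 → Sole Proprietor License required.
Rule 2: years in business 22 ≥ 8; provides massage or bodywork services → Annual Permit required.
Rule 3: provides massage or bodywork services; is a sole proprietorship (not: is a franchise of a national chain); is a home-based business → Standard Permit not required.
Rule 4: is a sole proprietorship; does not offer tattoo or body-art services → General Business Authorization not required.
Rule 5: does not offer tattoo or body-art services; is a sole proprietorship → Body Art Certificate not required.
Rule 6: is a sole proprietorship; is a home-based business; prepares food on-site → Compliance Authorization required.
Rule 7: is a sole proprietorship → Annual Registration required.
Rule 8: provides massage or bodywork services; is a home-based business (not: operates from an industrially zoned site) → Commercial Authorization not required.
Rule 9: serves alcohol for on-premises consumption; provides massage or bodywork services → exempt from Compliance Authorization.
Rule 10: prepares food on-site; is a home-based business (not: occupies leased commercial space) → Food Service Certificate not required.
Rule 11: is a sole proprietorship (not: is a worker-owned cooperative); is a home-based business; years in business 22 ≥ 15 → Compliance License not required.
Rule 12: does not operate coin-operated machines; is a home-based business → Regulatory License not required.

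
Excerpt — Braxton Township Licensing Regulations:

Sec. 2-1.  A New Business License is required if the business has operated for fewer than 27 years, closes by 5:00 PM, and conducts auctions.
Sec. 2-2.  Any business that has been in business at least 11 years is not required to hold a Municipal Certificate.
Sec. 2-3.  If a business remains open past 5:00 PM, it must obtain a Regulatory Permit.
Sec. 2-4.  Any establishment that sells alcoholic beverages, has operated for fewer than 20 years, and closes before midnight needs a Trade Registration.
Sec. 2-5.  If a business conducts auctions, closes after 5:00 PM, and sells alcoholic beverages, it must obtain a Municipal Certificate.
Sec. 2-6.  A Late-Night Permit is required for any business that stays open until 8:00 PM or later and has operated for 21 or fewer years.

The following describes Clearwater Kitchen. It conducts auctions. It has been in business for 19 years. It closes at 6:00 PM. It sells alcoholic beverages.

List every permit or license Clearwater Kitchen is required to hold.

Sec. 2-1. years in business 19 < 27; closes 6:00 PM, after 5:00 PM; conducts auctions → New Business License not required.
Sec. 2-2. years in business 19 ≥ 11 → exempt from Municipal Certificate.
Sec. 2-3. closes 6:00 PM, after 5:00 PM → Regulatory Permit required.
Sec. 2-4. sells alcoholic beverages; years in business 19 < 20; closes 6:00 PM, at/before midnight → Trade Registration required.
Sec. 2-5. conducts auctions; closes 6:00 PM, after 5:00 PM; sells alcoholic beverages → Municipal Certificate required.
Sec. 2-6. closes 6:00 PM, at/before 8:00 PM; years in business 19 ≤ 21 → Late-Night Permit not required.

Regulatory Permit, Trade Registration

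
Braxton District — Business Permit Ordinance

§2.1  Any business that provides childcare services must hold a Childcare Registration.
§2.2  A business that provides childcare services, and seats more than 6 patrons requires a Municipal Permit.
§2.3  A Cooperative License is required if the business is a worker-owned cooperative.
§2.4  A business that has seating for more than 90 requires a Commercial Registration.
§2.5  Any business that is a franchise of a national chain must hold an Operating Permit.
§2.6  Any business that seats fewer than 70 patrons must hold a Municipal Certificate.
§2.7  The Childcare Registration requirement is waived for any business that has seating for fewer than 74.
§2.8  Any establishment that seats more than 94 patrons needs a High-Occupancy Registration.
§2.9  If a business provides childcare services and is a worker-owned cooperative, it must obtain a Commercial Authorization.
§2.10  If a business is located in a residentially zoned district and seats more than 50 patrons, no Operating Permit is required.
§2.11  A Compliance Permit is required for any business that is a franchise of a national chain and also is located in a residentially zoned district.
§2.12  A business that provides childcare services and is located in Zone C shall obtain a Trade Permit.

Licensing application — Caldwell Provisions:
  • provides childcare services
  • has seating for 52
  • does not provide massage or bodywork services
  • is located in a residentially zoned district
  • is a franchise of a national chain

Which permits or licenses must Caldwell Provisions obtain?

§2.1 provides childcare services → Childcare Registration required.
§2.2 provides childcare services; seating 52 > 6 → Municipal Permit required.
§2.3 is a franchise of a national chain (not: is a worker-owned cooperative) → Cooperative License not required.
§2.4 seating 52 ≤ 90 → Commercial Registration not required.
§2.5 is a franchise of a national chain → Operating Permit required.
§2.6 seating 52 < 70 → Municipal Certificate required.
§2.7 seating 52 < 74 → exempt from Childcare Registration.
§2.8 seating 52 ≤ 94 → High-Occupancy Registration not required.
§2.9 provides childcare services; is a franchise of a national chain (not: is a worker-owned cooperative) → Commercial Authorization not required.
§2.10 is located in a residentially zoned district; seating 52 > 50 → exempt from Operating Permit.
§2.11 is a franchise of a national chain; is located in a residentially zoned district → Compliance Permit required.
§2.12 provides childcare services; is located in a residentially zoned district (not: is located in Zone C) → Trade Permit not required.

Compliance Permit, Municipal Certificate, Municipal Permit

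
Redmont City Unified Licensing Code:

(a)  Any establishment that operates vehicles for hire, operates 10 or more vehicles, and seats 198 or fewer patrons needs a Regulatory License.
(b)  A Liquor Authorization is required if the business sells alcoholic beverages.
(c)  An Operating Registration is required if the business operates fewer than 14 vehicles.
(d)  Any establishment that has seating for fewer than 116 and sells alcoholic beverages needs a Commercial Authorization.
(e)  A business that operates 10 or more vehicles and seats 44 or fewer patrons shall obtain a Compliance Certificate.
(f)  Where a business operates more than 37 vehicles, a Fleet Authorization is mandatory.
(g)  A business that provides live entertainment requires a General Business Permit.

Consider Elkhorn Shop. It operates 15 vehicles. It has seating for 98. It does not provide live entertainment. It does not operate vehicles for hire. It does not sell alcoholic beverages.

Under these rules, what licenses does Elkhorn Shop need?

None

(a) does not operate vehicles for hire; vehicles 15 ≥ 10; seating 98 ≤ 198 → Regulatory License not required.
(b) does not sell alcoholic beverages → Liquor Authorization not required.
(c) vehicles 15 ≥ 14 → Operating Registration not required.
(d) seating 98 < 116; does not sell alcoholic beverages → Commercial Authorization not required.
(e) vehicles 15 ≥ 10; seating 98 > 44 → Compliance Certificate not required.
(f) vehicles 15 ≤ 37 → Fleet Authorization not required.
(g) does not provide live entertainment → General Business Permit not required.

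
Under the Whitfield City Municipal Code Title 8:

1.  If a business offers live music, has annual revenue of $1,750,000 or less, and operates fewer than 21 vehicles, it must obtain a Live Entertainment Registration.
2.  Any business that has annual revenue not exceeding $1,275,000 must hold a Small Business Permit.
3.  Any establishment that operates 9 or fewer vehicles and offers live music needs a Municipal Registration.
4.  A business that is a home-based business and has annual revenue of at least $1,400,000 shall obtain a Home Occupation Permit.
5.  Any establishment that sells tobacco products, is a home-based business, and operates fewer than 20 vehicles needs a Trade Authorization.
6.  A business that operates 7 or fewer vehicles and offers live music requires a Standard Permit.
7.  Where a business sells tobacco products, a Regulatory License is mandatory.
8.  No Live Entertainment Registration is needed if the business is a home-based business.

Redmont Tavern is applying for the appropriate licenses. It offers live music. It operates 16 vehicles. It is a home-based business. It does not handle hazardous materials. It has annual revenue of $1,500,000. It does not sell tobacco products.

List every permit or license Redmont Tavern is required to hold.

1. offers live music; revenue $1,500,000 ≤ $1,750,000; vehicles 16 < 21 → Live Entertainment Registration required.
2. revenue $1,500,000 > $1,275,000 → Small Business Permit not required.
3. vehicles 16 > 9; offers live music → Municipal Registration not required.
4. is a home-based business; revenue $1,500,000 ≥ $1,400,000 → Home Occupation Permit required.
5. does not sell tobacco products; is a home-based business; vehicles 16 < 20 → Trade Authorization not required.
6. vehicles 16 > 7; offers live music → Standard Permit not required.
7. does not sell tobacco products → Regulatory License not required.
8. is a home-based business → exempt from Live Entertainment Registration.

Home Occupation Permit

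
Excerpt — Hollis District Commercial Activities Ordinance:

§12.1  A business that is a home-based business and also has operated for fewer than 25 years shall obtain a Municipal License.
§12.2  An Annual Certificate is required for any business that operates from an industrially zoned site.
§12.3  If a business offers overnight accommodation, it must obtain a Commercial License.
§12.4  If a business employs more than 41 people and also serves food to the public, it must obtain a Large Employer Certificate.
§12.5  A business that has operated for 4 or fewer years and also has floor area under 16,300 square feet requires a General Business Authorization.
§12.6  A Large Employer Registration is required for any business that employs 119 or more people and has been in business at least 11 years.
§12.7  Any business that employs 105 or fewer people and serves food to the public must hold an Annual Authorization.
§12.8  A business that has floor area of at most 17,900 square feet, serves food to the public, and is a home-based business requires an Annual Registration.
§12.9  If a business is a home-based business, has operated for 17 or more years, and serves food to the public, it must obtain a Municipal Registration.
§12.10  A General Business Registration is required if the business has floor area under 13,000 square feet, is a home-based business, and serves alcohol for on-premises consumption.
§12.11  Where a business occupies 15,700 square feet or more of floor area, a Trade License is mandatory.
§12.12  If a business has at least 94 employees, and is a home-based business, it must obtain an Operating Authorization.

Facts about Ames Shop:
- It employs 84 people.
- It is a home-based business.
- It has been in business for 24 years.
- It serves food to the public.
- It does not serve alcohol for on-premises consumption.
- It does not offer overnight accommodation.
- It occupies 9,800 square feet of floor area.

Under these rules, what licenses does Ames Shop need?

Annual Authorization, Annual Registration, Large Employer Certificate, Municipal License, Municipal Registration

§12.1 is a home-based business; years in business 24 < 25 → Municipal License required.
§12.2 is a home-based business (not: operates from an industrially zoned site) → Annual Certificate not required.
§12.3 does not offer overnight accommodation → Commercial License not required.
§12.4 employees 84 > 41; serves food to the public → Large Employer Certificate required.
§12.5 years in business 24 > 4; floor area 9,800 square feet < 16,300 square feet → General Business Authorization not required.
§12.6 employees 84 < 119; years in business 24 ≥ 11 → Large Employer Registration not required.
§12.7 employees 84 ≤ 105; serves food to the public → Annual Authorization required.
§12.8 floor area 9,800 square feet ≤ 17,900 square feet; serves food to the public; is a home-based business → Annual Registration required.
§12.9 is a home-based business; years in business 24 ≥ 17; serves food to the public → Municipal Registration required.
§12.10 floor area 9,800 square feet < 13,000 square feet; is a home-based business; does not serve alcohol for on-premises consumption → General Business Registration not required.
§12.11 floor area 9,800 square feet < 15,700 square feet → Trade License not required.
§12.12 employees 84 < 94; is a home-based business → Operating Authorization not required.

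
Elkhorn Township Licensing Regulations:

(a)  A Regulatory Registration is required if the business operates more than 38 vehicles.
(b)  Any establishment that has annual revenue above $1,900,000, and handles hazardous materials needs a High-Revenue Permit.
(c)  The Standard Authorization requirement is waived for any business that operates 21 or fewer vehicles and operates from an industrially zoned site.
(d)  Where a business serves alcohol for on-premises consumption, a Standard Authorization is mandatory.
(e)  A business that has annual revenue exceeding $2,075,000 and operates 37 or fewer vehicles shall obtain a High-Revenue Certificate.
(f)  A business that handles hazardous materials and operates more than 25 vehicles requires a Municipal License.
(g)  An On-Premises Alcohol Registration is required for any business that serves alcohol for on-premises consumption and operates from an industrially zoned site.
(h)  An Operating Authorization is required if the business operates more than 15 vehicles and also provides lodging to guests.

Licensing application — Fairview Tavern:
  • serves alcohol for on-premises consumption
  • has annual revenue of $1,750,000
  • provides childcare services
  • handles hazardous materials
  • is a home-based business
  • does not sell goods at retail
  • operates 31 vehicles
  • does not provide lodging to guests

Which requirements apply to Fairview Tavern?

Municipal License, Standard Authorization

(a) vehicles 31 ≤ 38 → Regulatory Registration not required.
(b) revenue $1,750,000 ≤ $1,900,000; handles hazardous materials → High-Revenue Permit not required.
(c) vehicles 31 > 21; is a home-based business (not: operates from an industrially zoned site) → Standard Authorization exemption does not apply.
(d) serves alcohol for on-premises consumption → Standard Authorization required.
(e) revenue $1,750,000 ≤ $2,075,000; vehicles 31 ≤ 37 → High-Revenue Certificate not required.
(f) handles hazardous materials; vehicles 31 > 25 → Municipal License required.
(g) serves alcohol for on-premises consumption; is a home-based business (not: operates from an industrially zoned site) → On-Premises Alcohol Registration not required.
(h) vehicles 31 > 15; does not provide lodging to guests → Operating Authorization not required.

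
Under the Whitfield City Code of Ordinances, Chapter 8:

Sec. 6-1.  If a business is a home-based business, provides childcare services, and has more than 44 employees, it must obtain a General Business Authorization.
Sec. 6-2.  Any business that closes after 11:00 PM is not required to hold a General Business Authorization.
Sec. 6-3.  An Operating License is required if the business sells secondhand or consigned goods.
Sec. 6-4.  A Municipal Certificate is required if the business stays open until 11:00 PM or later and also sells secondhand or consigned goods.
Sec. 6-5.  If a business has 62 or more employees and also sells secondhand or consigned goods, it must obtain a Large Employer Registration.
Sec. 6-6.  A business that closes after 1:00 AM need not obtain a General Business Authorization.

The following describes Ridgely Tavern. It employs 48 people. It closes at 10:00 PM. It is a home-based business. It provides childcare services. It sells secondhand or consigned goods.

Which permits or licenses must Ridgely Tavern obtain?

Sec. 6-1. is a home-based business; provides childcare services; employees 48 > 44 → General Business Authorization required.
Sec. 6-2. closes 10:00 PM, at/before 11:00 PM → General Business Authorization exemption does not apply.
Sec. 6-3. sells secondhand or consigned goods → Operating License required.
Sec. 6-4. closes 10:00 PM, at/before 11:00 PM; sells secondhand or consigned goods → Municipal Certificate not required.
Sec. 6-5. employees 48 < 62; sells secondhand or consigned goods → Large Employer Registration not required.
Sec. 6-6. closes 10:00 PM, at/before 1:00 AM → General Business Authorization exemption does not apply.

General Business Authorization, Operating License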